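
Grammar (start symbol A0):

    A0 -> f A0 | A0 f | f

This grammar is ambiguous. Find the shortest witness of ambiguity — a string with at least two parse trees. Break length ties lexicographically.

length 1: no string has ≥2 trees
length 2: f f has 2 parse trees

Two derivations of f f:
  A0 ⇒ f A0 ⇒ f f
  A0 ⇒ A0 f ⇒ f f

f f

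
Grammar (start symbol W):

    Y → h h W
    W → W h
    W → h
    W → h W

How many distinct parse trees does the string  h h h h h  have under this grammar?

Parse trees for h h h h h (showing first 6 of 16):
  [W [W [W [W [W h] h] h] h] h]
  [W [W [W [W h [W h]] h] h] h]
  [W [W [W h [W [W h] h]] h] h]
  [W [W [W h [W h [W h]]] h] h]
  [W [W h [W [W [W h] h] h]] h]
  [W [W h [W [W h [W h]] h]] h]

16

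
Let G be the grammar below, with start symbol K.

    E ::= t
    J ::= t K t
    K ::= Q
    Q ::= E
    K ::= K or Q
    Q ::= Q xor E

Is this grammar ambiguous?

Only K, Q, E are reachable from K; ignoring the rest: This is a standard precedence ladder (K over Q over E), with each level left-recursive on its own operator ('or' at K, 'xor' at Q). That structure is LR(1), hence unambiguous.

Unambiguous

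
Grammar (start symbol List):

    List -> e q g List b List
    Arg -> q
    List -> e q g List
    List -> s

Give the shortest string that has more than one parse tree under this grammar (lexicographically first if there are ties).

e q g e q g s b s

length 1: no string has ≥2 trees
length 4: no string has ≥2 trees
length 6: no string has ≥2 trees
length 7: no string has ≥2 trees
length 9: e q g e q g s b s has 2 parse trees

Two derivations of e q g e q g s b s:
  List ⇒ e q g List b List ⇒ e q g e q g List b List ⇒ e q g e q g s b List ⇒ e q g e q g s b s
  List ⇒ e q g List ⇒ e q g e q g List b List ⇒ e q g e q g s b List ⇒ e q g e q g s b s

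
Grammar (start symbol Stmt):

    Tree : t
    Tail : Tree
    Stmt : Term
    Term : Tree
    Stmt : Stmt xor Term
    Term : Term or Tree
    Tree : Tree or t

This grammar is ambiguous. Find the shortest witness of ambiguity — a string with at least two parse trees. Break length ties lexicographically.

t or t

length 1: no string has ≥2 trees
length 3: t or t has 2 parse trees

Two derivations of t or t:
  Stmt ⇒ Term ⇒ Tree ⇒ Tree or t ⇒ t or t
  Stmt ⇒ Term ⇒ Term or Tree ⇒ Tree or Tree ⇒ t or Tree ⇒ t or t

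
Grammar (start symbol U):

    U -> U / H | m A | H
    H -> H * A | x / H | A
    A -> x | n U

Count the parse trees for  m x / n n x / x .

Parse trees for m x / n n x / x:
  [U [U m [A x]] / [H [A n [U [U [H [A n [U [H [A x]]]]]] / [H [A x]]]]]]
  [U [U m [A x]] / [H [A n [U [H [A n [U [U [H [A x]]] / [H [A x]]]]]]]]]
  [U [U m [A x]] / [H [A n [U [H [A n [U [H x / [H [A x]]]]]]]]]]
  [U [U [U m [A x]] / [H [A n [U [H [A n [U [H [A x]]]]]]]]] / [H [A x]]]

4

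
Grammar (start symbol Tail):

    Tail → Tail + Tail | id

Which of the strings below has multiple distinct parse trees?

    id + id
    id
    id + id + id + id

id + id + id + id

id + id: 1 tree
id: 1 tree
id + id + id + id: 5 trees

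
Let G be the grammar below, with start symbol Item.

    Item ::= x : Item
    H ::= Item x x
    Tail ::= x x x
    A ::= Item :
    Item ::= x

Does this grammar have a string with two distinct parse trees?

Unambiguous

(H, Tail, A are unreachable from Item, so their rules don't affect L(Item).) The reachable grammar is A → atom sep A | atom. Each atom is followed by either the separator (recurse) or end-of-string (stop) — no choice point.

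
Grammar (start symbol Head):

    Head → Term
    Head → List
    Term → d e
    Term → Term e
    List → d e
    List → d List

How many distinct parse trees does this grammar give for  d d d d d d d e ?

Parse trees for d d d d d d d e:
  [Head [List d [List d [List d [List d [List d [List d [List d e]]]]]]]]

1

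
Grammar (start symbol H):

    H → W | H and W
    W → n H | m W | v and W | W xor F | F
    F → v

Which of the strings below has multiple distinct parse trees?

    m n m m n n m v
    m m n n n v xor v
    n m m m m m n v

m m n n n v xor v

m n m m n n m v: 1 tree
m m n n n v xor v: 6 trees
n m m m m m n v: 1 tree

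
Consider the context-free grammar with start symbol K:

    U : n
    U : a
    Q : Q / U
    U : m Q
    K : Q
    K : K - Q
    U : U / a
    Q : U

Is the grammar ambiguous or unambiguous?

Witness: a / a

Derivation 1: K ⇒ Q ⇒ Q / U ⇒ U / U ⇒ a / U ⇒ a / a
Derivation 2: K ⇒ Q ⇒ U ⇒ U / a ⇒ a / a

Two distinct leftmost derivations for the same string.

Ambiguous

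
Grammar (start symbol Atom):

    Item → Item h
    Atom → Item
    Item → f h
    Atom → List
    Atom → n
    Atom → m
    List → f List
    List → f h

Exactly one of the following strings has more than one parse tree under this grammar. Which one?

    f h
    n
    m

f h

f h: 2 trees
n: 1 tree
m: 1 tree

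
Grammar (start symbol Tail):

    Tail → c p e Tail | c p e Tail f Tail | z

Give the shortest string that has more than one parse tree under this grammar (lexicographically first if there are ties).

c p e c p e z f z

length 1: no string has ≥2 trees
length 4: no string has ≥2 trees
length 6: no string has ≥2 trees
length 7: no string has ≥2 trees
length 9: c p e c p e z f z has 2 parse trees

Two derivations of c p e c p e z f z:
  Tail ⇒ c p e Tail ⇒ c p e c p e Tail f Tail ⇒ c p e c p e z f Tail ⇒ c p e c p e z f z
  Tail ⇒ c p e Tail f Tail ⇒ c p e c p e Tail f Tail ⇒ c p e c p e z f Tail ⇒ c p e c p e z f z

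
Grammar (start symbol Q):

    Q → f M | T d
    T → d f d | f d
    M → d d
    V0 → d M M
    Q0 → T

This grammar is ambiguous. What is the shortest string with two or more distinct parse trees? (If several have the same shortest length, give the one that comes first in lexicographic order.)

length 3: f d d has 2 parse trees

Two derivations of f d d:
  Q ⇒ f M ⇒ f d d
  Q ⇒ T d ⇒ f d d

f d d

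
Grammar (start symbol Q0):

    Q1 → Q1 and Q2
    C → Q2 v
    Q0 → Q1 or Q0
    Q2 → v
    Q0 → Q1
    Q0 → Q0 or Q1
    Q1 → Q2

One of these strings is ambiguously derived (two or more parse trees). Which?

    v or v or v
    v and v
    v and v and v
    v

v or v or v: 4 trees
v and v: 1 tree
v and v and v: 1 tree
v: 1 tree

v or v or v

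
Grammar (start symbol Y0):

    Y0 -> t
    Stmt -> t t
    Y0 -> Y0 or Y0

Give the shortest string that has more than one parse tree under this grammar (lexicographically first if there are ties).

t or t or t

length 1: no string has ≥2 trees
length 3: no string has ≥2 trees
length 5: t or t or t has 2 parse trees

Two derivations of t or t or t:
  Y0 ⇒ Y0 or Y0 ⇒ t or Y0 ⇒ t or Y0 or Y0 ⇒ t or t or Y0 ⇒ t or t or t
  Y0 ⇒ Y0 or Y0 ⇒ Y0 or Y0 or Y0 ⇒ t or Y0 or Y0 ⇒ t or t or Y0 ⇒ t or t or t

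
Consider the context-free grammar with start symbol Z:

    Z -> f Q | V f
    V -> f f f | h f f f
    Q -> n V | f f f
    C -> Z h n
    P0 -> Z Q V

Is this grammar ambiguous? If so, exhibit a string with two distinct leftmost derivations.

Ambiguous

Witness: f f f f

Derivation 1: Z ⇒ f Q ⇒ f f f f
Derivation 2: Z ⇒ V f ⇒ f f f f

Two distinct leftmost derivations for the same string.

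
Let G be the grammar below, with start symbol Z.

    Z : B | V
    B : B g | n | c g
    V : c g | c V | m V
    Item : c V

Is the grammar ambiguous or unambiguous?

Witness: c g

Derivation 1: Z ⇒ B ⇒ c g
Derivation 2: Z ⇒ V ⇒ c g

Two distinct leftmost derivations for the same string.

Ambiguous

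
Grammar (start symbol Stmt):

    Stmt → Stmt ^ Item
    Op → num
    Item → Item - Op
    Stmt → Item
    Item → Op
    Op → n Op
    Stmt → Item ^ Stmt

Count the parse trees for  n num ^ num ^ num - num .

4

Parse trees for n num ^ num ^ num - num:
  [Stmt [Stmt [Stmt [Item [Op n [Op num]]]] ^ [Item [Op num]]] ^ [Item [Item [Op num]] - [Op num]]]
  [Stmt [Stmt [Item [Op n [Op num]]] ^ [Stmt [Item [Op num]]]] ^ [Item [Item [Op num]] - [Op num]]]
  [Stmt [Item [Op n [Op num]]] ^ [Stmt [Stmt [Item [Op num]]] ^ [Item [Item [Op num]] - [Op num]]]]
  [Stmt [Item [Op n [Op num]]] ^ [Stmt [Item [Op num]] ^ [Stmt [Item [Item [Op num]] - [Op num]]]]]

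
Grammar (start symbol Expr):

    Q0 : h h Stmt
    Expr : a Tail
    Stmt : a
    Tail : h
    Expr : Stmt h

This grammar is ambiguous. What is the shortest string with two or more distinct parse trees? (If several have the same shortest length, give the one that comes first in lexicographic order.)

length 2: a h has 2 parse trees

Two derivations of a h:
  Expr ⇒ a Tail ⇒ a h
  Expr ⇒ Stmt h ⇒ a h

a h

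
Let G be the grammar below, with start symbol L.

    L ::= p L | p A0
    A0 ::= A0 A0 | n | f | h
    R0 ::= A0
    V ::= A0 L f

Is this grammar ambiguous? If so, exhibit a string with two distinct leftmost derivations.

Witness: p f f f

Derivation 1: L ⇒ p A0 ⇒ p A0 A0 ⇒ p A0 A0 A0 ⇒ p f A0 A0 ⇒ p f f A0 ⇒ p f f f
Derivation 2: L ⇒ p A0 ⇒ p A0 A0 ⇒ p f A0 ⇒ p f A0 A0 ⇒ p f f A0 ⇒ p f f f

Two distinct leftmost derivations for the same string.

Ambiguous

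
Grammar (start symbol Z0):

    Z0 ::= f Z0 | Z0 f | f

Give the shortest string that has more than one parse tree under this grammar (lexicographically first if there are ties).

length 1: no string has ≥2 trees
length 2: f f has 2 parse trees

Two derivations of f f:
  Z0 ⇒ f Z0 ⇒ f f
  Z0 ⇒ Z0 f ⇒ f f

f f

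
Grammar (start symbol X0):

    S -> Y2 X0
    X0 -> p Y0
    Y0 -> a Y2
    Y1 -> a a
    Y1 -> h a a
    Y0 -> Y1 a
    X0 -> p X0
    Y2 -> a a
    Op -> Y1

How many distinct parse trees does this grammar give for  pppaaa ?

Parse trees for pppaaa:
  [X0 p [X0 p [X0 p [Y0 a [Y2 a a]]]]]
  [X0 p [X0 p [X0 p [Y0 [Y1 a a] a]]]]

2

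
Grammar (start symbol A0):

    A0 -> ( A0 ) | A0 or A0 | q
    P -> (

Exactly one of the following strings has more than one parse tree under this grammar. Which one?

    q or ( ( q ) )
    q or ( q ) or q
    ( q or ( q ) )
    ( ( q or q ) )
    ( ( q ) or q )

q or ( q ) or q

q or ( ( q ) ): 1 tree
q or ( q ) or q: 2 trees
( q or ( q ) ): 1 tree
( ( q or q ) ): 1 tree
( ( q ) or q ): 1 tree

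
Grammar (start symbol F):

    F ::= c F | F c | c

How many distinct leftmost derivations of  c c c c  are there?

Parse trees for c c c c:
  [F c [F c [F c [F c]]]]
  [F c [F c [F [F c] c]]]
  [F c [F [F c [F c]] c]]
  [F c [F [F [F c] c] c]]
  [F [F c [F c [F c]]] c]
  [F [F c [F [F c] c]] c]
  [F [F [F c [F c]] c] c]
  [F [F [F [F c] c] c] c]

8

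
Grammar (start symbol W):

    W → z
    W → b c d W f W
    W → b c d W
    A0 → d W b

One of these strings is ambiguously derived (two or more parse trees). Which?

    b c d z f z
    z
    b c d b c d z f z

b c d b c d z f z

b c d z f z: 1 tree
z: 1 tree
b c d b c d z f z: 2 trees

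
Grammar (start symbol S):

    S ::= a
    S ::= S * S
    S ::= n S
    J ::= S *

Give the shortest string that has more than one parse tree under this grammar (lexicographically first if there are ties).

length 1: no string has ≥2 trees
length 2: no string has ≥2 trees
length 3: no string has ≥2 trees
length 4: n a * a has 2 parse trees

Two derivations of n a * a:
  S ⇒ S * S ⇒ n S * S ⇒ n a * S ⇒ n a * a
  S ⇒ n S ⇒ n S * S ⇒ n a * S ⇒ n a * a

n a * a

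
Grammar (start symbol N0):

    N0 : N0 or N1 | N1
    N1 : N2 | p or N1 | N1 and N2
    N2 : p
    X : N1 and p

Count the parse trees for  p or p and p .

3

Parse trees for p or p and p:
  [N0 [N0 [N1 [N2 p]]] or [N1 [N1 [N2 p]] and [N2 p]]]
  [N0 [N1 p or [N1 [N1 [N2 p]] and [N2 p]]]]
  [N0 [N1 [N1 p or [N1 [N2 p]]] and [N2 p]]]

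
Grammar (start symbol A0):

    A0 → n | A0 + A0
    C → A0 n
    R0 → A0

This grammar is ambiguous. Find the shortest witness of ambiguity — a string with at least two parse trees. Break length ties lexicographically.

n + n + n

length 1: no string has ≥2 trees
length 3: no string has ≥2 trees
length 5: n + n + n has 2 parse trees

Two derivations of n + n + n:
  A0 ⇒ A0 + A0 ⇒ n + A0 ⇒ n + A0 + A0 ⇒ n + n + A0 ⇒ n + n + n
  A0 ⇒ A0 + A0 ⇒ A0 + A0 + A0 ⇒ n + A0 + A0 ⇒ n + n + A0 ⇒ n + n + n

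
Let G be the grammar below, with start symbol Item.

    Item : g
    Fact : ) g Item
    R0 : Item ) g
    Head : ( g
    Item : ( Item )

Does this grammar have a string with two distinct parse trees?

Unambiguous

Only Item is reachable from Item; ignoring the rest: Each string is a nest of matched brackets around a single atom. An opening bracket forces the recursive rule; an atom forces the base rule.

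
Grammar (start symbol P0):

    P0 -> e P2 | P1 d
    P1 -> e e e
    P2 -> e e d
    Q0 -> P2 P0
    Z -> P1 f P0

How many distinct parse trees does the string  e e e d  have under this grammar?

Parse trees for e e e d:
  [P0 e [P2 e e d]]
  [P0 [P1 e e e] d]

2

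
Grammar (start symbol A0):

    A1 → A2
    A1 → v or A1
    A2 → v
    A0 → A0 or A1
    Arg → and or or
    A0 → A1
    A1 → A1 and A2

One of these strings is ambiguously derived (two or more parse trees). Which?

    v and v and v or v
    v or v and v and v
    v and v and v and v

v and v and v or v: 1 tree
v or v and v and v: 4 trees
v and v and v and v: 1 tree

v or v and v and v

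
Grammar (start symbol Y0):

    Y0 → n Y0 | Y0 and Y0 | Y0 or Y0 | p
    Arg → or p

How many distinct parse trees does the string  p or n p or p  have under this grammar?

3

Parse trees for p or n p or p:
  [Y0 [Y0 p] or [Y0 n [Y0 [Y0 p] or [Y0 p]]]]
  [Y0 [Y0 p] or [Y0 [Y0 n [Y0 p]] or [Y0 p]]]
  [Y0 [Y0 [Y0 p] or [Y0 n [Y0 p]]] or [Y0 p]]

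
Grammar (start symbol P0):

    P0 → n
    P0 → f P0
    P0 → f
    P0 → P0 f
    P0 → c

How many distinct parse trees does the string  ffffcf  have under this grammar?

5

Parse trees for ffffcf:
  [P0 f [P0 f [P0 f [P0 f [P0 [P0 c] f]]]]]
  [P0 f [P0 f [P0 f [P0 [P0 f [P0 c]] f]]]]
  [P0 f [P0 f [P0 [P0 f [P0 f [P0 c]]] f]]]
  [P0 f [P0 [P0 f [P0 f [P0 f [P0 c]]]] f]]
  [P0 [P0 f [P0 f [P0 f [P0 f [P0 c]]]]] f]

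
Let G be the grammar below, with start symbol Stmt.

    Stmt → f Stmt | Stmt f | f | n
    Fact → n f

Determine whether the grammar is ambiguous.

Witness: f f

Derivation 1: Stmt ⇒ f Stmt ⇒ f f
Derivation 2: Stmt ⇒ Stmt f ⇒ f f

Two distinct leftmost derivations for the same string.

Ambiguous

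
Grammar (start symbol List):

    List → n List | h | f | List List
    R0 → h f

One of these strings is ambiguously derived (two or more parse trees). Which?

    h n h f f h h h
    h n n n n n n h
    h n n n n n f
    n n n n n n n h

h n h f f h h h: 297 trees
h n n n n n n h: 1 tree
h n n n n n f: 1 tree
n n n n n n n h: 1 tree

h n h f f h h h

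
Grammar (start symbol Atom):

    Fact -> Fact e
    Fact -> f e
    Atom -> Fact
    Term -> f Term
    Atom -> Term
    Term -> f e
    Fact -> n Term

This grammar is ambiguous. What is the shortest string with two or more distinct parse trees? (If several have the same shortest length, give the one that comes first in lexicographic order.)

f e

length 2: f e has 2 parse trees

Two derivations of f e:
  Atom ⇒ Fact ⇒ f e
  Atom ⇒ Term ⇒ f e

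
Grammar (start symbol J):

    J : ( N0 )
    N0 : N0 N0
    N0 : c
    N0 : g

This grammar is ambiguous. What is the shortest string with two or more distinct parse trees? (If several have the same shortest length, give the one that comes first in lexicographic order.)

( c c c )

length 3: no string has ≥2 trees
length 4: no string has ≥2 trees
length 5: ( c c c ) has 2 parse trees

Two derivations of ( c c c ):
  J ⇒ ( N0 ) ⇒ ( N0 N0 ) ⇒ ( N0 N0 N0 ) ⇒ ( c N0 N0 ) ⇒ ( c c N0 ) ⇒ ( c c c )
  J ⇒ ( N0 ) ⇒ ( N0 N0 ) ⇒ ( c N0 ) ⇒ ( c N0 N0 ) ⇒ ( c c N0 ) ⇒ ( c c c )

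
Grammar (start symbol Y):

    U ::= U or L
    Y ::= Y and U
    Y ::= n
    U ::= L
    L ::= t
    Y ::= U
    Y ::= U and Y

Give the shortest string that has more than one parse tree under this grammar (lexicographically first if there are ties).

t and t

length 1: no string has ≥2 trees
length 3: t and t has 2 parse trees

Two derivations of t and t:
  Y ⇒ Y and U ⇒ U and U ⇒ L and U ⇒ t and U ⇒ t and L ⇒ t and t
  Y ⇒ U and Y ⇒ L and Y ⇒ t and Y ⇒ t and U ⇒ t and L ⇒ t and t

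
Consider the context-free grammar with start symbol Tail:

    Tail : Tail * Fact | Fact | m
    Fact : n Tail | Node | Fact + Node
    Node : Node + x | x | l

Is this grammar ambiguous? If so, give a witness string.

Witness: l + x

Derivation 1: Tail ⇒ Fact ⇒ Node ⇒ Node + x ⇒ l + x
Derivation 2: Tail ⇒ Fact ⇒ Fact + Node ⇒ Node + Node ⇒ l + Node ⇒ l + x

Two distinct leftmost derivations for the same string.

Ambiguous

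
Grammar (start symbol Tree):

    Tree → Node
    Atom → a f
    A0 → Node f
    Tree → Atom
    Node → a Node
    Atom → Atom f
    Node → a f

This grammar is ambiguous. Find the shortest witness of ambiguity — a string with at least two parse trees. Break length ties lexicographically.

length 2: a f has 2 parse trees

Two derivations of a f:
  Tree ⇒ Node ⇒ a f
  Tree ⇒ Atom ⇒ a f

a f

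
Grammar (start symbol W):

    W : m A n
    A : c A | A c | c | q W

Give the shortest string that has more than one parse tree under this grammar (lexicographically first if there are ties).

m c c n

length 3: no string has ≥2 trees
length 4: m c c n has 2 parse trees

Two derivations of m c c n:
  W ⇒ m A n ⇒ m c A n ⇒ m c c n
  W ⇒ m A n ⇒ m A c n ⇒ m c c n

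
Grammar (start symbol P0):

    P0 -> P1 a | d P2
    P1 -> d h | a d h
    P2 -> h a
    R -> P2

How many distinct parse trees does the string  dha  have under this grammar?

2

Parse trees for dha:
  [P0 [P1 d h] a]
  [P0 d [P2 h a]]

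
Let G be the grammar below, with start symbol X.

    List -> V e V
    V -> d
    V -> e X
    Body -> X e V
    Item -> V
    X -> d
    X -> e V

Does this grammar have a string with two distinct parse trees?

(List, Body, Item are unreachable from X, so their rules don't affect L(X).) Restricted to the reachable nonterminals, every rule has the form A → t or A → t B, and no two rules for the same A share a first terminal. The grammar encodes a DFA — one run per string.

Unambiguous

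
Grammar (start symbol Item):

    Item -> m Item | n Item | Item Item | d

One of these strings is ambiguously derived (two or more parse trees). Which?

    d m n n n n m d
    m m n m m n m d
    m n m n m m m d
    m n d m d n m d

d m n n n n m d: 1 tree
m m n m m n m d: 1 tree
m n m n m m m d: 1 tree
m n d m d n m d: 12 trees

m n d m d n m d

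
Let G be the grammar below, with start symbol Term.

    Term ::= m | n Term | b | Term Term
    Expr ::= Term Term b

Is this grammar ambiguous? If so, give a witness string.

Witness: b b b

Derivation 1: Term ⇒ Term Term ⇒ b Term ⇒ b Term Term ⇒ b b Term ⇒ b b b
Derivation 2: Term ⇒ Term Term ⇒ Term Term Term ⇒ b Term Term ⇒ b b Term ⇒ b b b

Two distinct leftmost derivations for the same string.

Ambiguous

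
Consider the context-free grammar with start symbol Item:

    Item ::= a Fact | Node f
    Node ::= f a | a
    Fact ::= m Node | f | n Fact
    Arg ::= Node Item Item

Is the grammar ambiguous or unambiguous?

Witness: a f

Derivation 1: Item ⇒ a Fact ⇒ a f
Derivation 2: Item ⇒ Node f ⇒ a f

Two distinct leftmost derivations for the same string.

Ambiguous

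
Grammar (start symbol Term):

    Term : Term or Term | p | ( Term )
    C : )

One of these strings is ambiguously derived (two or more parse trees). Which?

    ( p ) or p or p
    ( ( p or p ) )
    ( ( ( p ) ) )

( p ) or p or p: 2 trees
( ( p or p ) ): 1 tree
( ( ( p ) ) ): 1 tree

( p ) or p or p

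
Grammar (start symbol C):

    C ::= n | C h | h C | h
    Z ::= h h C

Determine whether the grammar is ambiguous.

Ambiguous

Witness: h h

Derivation 1: C ⇒ C h ⇒ h h
Derivation 2: C ⇒ h C ⇒ h h

Two distinct leftmost derivations for the same string.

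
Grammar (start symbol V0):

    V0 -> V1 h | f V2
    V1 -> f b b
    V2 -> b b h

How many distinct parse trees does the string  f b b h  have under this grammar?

2

Parse trees for f b b h:
  [V0 [V1 f b b] h]
  [V0 f [V2 b b h]]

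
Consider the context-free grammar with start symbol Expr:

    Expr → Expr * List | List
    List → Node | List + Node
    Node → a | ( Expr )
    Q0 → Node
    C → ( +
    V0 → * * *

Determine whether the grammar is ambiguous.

Unambiguous

(Q0, C, V0 are unreachable from Expr, so their rules don't affect L(Expr).) This is a standard precedence ladder (Expr over List over Node), with each level left-recursive on its own operator ('*' at Expr, '+' at List). That structure is LR(1), hence unambiguous.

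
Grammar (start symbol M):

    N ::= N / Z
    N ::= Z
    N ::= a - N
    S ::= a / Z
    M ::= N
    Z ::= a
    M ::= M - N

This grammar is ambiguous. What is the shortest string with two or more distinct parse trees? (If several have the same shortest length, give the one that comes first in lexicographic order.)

length 1: no string has ≥2 trees
length 3: a - a has 2 parse trees

Two derivations of a - a:
  M ⇒ N ⇒ a - N ⇒ a - Z ⇒ a - a
  M ⇒ M - N ⇒ N - N ⇒ Z - N ⇒ a - N ⇒ a - Z ⇒ a - a

a - a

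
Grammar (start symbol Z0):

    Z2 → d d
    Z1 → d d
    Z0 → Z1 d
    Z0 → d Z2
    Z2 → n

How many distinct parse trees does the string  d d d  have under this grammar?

Parse trees for d d d:
  [Z0 [Z1 d d] d]
  [Z0 d [Z2 d d]]

2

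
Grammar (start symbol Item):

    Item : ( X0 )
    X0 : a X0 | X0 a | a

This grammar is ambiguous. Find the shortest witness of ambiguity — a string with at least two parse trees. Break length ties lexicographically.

length 3: no string has ≥2 trees
length 4: ( a a ) has 2 parse trees

Two derivations of ( a a ):
  Item ⇒ ( X0 ) ⇒ ( a X0 ) ⇒ ( a a )
  Item ⇒ ( X0 ) ⇒ ( X0 a ) ⇒ ( a a )

( a a )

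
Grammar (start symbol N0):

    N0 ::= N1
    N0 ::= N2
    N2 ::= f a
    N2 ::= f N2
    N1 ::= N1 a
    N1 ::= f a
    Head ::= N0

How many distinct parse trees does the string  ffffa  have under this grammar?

1

Parse trees for ffffa:
  [N0 [N2 f [N2 f [N2 f [N2 f a]]]]]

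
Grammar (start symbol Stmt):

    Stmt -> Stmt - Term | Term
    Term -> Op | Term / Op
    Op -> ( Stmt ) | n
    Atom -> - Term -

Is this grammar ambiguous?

(Atom is unreachable from Stmt, so its rules don't affect L(Stmt).) The grammar is stratified — Stmt handles '-' (left-recursive), Term handles '/', Op atoms. Each operator has a fixed associativity and precedence level, so every string has one parse.

Unambiguous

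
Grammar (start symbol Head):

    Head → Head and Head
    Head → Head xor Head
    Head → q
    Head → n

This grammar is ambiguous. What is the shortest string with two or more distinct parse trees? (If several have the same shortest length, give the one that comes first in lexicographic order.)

n and n and n

length 1: no string has ≥2 trees
length 3: no string has ≥2 trees
length 5: n and n and n has 2 parse trees

Two derivations of n and n and n:
  Head ⇒ Head and Head ⇒ Head and Head and Head ⇒ n and Head and Head ⇒ n and n and Head ⇒ n and n and n
  Head ⇒ Head and Head ⇒ n and Head ⇒ n and Head and Head ⇒ n and n and Head ⇒ n and n and n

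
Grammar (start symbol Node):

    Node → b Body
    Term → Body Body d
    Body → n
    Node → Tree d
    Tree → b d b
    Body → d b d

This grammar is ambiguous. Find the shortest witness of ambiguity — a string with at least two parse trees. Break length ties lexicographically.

length 2: no string has ≥2 trees
length 4: b d b d has 2 parse trees

Two derivations of b d b d:
  Node ⇒ b Body ⇒ b d b d
  Node ⇒ Tree d ⇒ b d b d

b d b d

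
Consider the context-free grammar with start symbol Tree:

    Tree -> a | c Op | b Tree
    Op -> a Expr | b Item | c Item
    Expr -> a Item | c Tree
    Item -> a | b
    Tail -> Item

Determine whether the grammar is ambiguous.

(Tail is unreachable from Tree, so its rules don't affect L(Tree).) The reachable rules are right-linear with at most one rule per (nonterminal, next-terminal) pair. Each input token forces the next rule, so parsing is deterministic.

Unambiguous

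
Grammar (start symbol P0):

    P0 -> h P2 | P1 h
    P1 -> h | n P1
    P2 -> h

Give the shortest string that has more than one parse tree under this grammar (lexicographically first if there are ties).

h h

length 2: h h has 2 parse trees

Two derivations of h h:
  P0 ⇒ h P2 ⇒ h h
  P0 ⇒ P1 h ⇒ h h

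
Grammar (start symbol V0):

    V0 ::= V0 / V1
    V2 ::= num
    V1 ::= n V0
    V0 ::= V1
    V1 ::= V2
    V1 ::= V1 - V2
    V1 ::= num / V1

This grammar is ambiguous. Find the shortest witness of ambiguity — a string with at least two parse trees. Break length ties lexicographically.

length 1: no string has ≥2 trees
length 2: no string has ≥2 trees
length 3: num / num has 2 parse trees

Two derivations of num / num:
  V0 ⇒ V0 / V1 ⇒ V1 / V1 ⇒ V2 / V1 ⇒ num / V1 ⇒ num / V2 ⇒ num / num
  V0 ⇒ V1 ⇒ num / V1 ⇒ num / V2 ⇒ num / num

num / num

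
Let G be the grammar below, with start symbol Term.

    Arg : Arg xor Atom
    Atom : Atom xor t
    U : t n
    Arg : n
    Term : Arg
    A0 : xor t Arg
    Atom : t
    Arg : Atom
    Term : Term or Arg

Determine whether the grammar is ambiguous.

Witness: t xor t

Derivation 1: Term ⇒ Arg ⇒ Arg xor Atom ⇒ Atom xor Atom ⇒ t xor Atom ⇒ t xor t
Derivation 2: Term ⇒ Arg ⇒ Atom ⇒ Atom xor t ⇒ t xor t

Two distinct leftmost derivations for the same string.

Ambiguous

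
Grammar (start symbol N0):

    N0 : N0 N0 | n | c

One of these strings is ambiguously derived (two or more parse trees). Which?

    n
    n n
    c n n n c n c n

n: 1 tree
n n: 1 tree
c n n n c n c n: 429 trees

c n n n c n c n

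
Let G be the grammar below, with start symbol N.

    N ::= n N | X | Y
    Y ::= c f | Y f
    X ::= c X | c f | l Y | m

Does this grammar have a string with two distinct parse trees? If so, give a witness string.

Witness: c f

Derivation 1: N ⇒ X ⇒ c f
Derivation 2: N ⇒ Y ⇒ c f

Two distinct leftmost derivations for the same string.

Ambiguous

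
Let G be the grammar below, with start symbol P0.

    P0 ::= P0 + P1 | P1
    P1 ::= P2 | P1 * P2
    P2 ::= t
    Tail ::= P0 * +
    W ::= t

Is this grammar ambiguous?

Only P0, P1, P2 are reachable from P0; ignoring the rest: The grammar is stratified — P0 handles '+' (left-recursive), P1 handles '*', P2 atoms. Each operator has a fixed associativity and precedence level, so every string has one parse.

Unambiguous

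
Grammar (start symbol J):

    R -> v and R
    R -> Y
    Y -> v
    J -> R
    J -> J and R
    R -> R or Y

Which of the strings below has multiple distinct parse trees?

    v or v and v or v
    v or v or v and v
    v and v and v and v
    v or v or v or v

v or v and v or v: 1 tree
v or v or v and v: 1 tree
v and v and v and v: 8 trees
v or v or v or v: 1 tree

v and v and v and v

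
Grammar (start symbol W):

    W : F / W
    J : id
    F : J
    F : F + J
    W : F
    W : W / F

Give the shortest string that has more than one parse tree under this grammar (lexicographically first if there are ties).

id / id

length 1: no string has ≥2 trees
length 3: id / id has 2 parse trees

Two derivations of id / id:
  W ⇒ F / W ⇒ J / W ⇒ id / W ⇒ id / F ⇒ id / J ⇒ id / id
  W ⇒ W / F ⇒ F / F ⇒ J / F ⇒ id / F ⇒ id / J ⇒ id / id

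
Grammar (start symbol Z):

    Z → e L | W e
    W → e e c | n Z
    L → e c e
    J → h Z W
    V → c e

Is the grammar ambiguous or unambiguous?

Witness: e e c e

Derivation 1: Z ⇒ e L ⇒ e e c e
Derivation 2: Z ⇒ W e ⇒ e e c e

Two distinct leftmost derivations for the same string.

Ambiguous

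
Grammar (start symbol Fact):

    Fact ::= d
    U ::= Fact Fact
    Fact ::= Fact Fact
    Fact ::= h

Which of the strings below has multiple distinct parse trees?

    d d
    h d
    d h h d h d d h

d h h d h d d h

d d: 1 tree
h d: 1 tree
d h h d h d d h: 429 trees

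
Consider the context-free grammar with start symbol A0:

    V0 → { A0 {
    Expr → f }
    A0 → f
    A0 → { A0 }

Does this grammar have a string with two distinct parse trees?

Unambiguous

Only A0 is reachable from A0; ignoring the rest: Each string is a nest of matched brackets around a single atom. An opening bracket forces the recursive rule; an atom forces the base rule.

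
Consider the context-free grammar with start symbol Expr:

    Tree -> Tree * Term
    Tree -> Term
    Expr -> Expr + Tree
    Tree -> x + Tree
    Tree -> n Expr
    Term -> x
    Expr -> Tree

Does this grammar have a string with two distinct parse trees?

Ambiguous

Witness: x + x

Derivation 1: Expr ⇒ Expr + Tree ⇒ Tree + Tree ⇒ Term + Tree ⇒ x + Tree ⇒ x + Term ⇒ x + x
Derivation 2: Expr ⇒ Tree ⇒ x + Tree ⇒ x + Term ⇒ x + x

Two distinct leftmost derivations for the same string.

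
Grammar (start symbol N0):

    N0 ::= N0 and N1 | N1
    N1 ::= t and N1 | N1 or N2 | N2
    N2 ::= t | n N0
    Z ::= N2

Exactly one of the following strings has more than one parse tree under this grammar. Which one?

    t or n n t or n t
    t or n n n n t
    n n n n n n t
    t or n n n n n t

t or n n t or n t

t or n n t or n t: 3 trees
t or n n n n t: 1 tree
n n n n n n t: 1 tree
t or n n n n n t: 1 tree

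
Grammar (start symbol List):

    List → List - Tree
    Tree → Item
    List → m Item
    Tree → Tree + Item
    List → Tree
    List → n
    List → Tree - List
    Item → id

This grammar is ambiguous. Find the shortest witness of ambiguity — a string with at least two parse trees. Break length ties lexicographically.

length 1: no string has ≥2 trees
length 2: no string has ≥2 trees
length 3: id - id has 2 parse trees

Two derivations of id - id:
  List ⇒ List - Tree ⇒ Tree - Tree ⇒ Item - Tree ⇒ id - Tree ⇒ id - Item ⇒ id - id
  List ⇒ Tree - List ⇒ Item - List ⇒ id - List ⇒ id - Tree ⇒ id - Item ⇒ id - id

id - id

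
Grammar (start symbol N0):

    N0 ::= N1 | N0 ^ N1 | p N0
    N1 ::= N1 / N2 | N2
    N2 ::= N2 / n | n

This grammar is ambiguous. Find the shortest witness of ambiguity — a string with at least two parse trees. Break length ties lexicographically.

length 1: no string has ≥2 trees
length 2: no string has ≥2 trees
length 3: n / n has 2 parse trees

Two derivations of n / n:
  N0 ⇒ N1 ⇒ N1 / N2 ⇒ N2 / N2 ⇒ n / N2 ⇒ n / n
  N0 ⇒ N1 ⇒ N2 ⇒ N2 / n ⇒ n / n

n / n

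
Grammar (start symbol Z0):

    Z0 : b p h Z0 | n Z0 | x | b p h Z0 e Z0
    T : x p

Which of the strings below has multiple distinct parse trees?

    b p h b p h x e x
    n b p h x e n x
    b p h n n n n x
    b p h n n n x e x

b p h b p h x e x: 2 trees
n b p h x e n x: 1 tree
b p h n n n n x: 1 tree
b p h n n n x e x: 1 tree

b p h b p h x e x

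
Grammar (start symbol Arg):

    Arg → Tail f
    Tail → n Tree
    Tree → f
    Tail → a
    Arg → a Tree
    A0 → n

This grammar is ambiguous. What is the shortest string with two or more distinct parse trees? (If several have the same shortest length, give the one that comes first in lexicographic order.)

length 2: a f has 2 parse trees

Two derivations of a f:
  Arg ⇒ Tail f ⇒ a f
  Arg ⇒ a Tree ⇒ a f

a f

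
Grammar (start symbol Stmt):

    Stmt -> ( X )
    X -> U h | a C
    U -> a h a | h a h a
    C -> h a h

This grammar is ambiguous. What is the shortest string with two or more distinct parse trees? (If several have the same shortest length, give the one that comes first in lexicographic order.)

( a h a h )

length 6: ( a h a h ) has 2 parse trees

Two derivations of ( a h a h ):
  Stmt ⇒ ( X ) ⇒ ( U h ) ⇒ ( a h a h )
  Stmt ⇒ ( X ) ⇒ ( a C ) ⇒ ( a h a h )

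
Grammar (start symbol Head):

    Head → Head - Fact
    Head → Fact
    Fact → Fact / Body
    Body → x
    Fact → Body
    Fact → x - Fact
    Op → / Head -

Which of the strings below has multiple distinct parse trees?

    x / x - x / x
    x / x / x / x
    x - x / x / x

x / x - x / x: 1 tree
x / x / x / x: 1 tree
x - x / x / x: 4 trees

x - x / x / x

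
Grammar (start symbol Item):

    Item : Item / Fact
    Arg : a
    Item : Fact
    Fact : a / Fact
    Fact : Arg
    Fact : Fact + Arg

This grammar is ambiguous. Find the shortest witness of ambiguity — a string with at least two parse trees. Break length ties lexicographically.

length 1: no string has ≥2 trees
length 3: a / a has 2 parse trees

Two derivations of a / a:
  Item ⇒ Item / Fact ⇒ Fact / Fact ⇒ Arg / Fact ⇒ a / Fact ⇒ a / Arg ⇒ a / a
  Item ⇒ Fact ⇒ a / Fact ⇒ a / Arg ⇒ a / a

a / a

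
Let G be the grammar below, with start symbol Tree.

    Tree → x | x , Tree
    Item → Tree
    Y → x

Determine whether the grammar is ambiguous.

Unambiguous

Only Tree is reachable from Tree; ignoring the rest: The reachable grammar is A → atom sep A | atom. Each atom is followed by either the separator (recurse) or end-of-string (stop) — no choice point.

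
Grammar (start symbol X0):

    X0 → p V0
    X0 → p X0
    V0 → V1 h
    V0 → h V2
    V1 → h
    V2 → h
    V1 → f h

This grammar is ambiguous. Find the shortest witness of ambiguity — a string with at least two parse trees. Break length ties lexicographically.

length 3: p h h has 2 parse trees

Two derivations of p h h:
  X0 ⇒ p V0 ⇒ p V1 h ⇒ p h h
  X0 ⇒ p V0 ⇒ p h V2 ⇒ p h h

p h h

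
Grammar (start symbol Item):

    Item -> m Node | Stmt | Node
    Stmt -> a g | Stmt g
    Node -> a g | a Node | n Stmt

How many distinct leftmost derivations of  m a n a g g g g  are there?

1

Parse trees for m a n a g g g g:
  [Item m [Node a [Node n [Stmt [Stmt [Stmt [Stmt a g] g] g] g]]]]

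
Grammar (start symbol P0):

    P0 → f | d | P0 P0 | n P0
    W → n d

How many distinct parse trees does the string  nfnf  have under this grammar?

2

Parse trees for nfnf:
  [P0 [P0 n [P0 f]] [P0 n [P0 f]]]
  [P0 n [P0 [P0 f] [P0 n [P0 f]]]]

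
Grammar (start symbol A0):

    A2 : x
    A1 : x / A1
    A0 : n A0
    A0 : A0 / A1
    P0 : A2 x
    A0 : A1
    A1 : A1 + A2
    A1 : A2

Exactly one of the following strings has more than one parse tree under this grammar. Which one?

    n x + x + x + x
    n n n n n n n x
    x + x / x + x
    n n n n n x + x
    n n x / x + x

n n x / x + x

n x + x + x + x: 1 tree
n n n n n n n x: 1 tree
x + x / x + x: 1 tree
n n n n n x + x: 1 tree
n n x / x + x: 5 trees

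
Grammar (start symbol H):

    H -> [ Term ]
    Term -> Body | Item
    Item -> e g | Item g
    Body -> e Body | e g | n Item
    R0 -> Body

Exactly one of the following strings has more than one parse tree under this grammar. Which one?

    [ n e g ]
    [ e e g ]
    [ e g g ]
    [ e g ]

[ e g ]

[ n e g ]: 1 tree
[ e e g ]: 1 tree
[ e g g ]: 1 tree
[ e g ]: 2 trees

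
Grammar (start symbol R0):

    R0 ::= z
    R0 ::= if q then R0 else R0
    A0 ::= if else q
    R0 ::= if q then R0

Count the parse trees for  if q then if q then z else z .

Parse trees for if q then if q then z else z:
  [R0 if q then [R0 if q then [R0 z]] else [R0 z]]
  [R0 if q then [R0 if q then [R0 z] else [R0 z]]]

2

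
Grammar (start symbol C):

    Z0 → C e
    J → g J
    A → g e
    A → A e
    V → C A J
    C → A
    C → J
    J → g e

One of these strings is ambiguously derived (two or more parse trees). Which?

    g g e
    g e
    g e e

g e

g g e: 1 tree
g e: 2 trees
g e e: 1 tree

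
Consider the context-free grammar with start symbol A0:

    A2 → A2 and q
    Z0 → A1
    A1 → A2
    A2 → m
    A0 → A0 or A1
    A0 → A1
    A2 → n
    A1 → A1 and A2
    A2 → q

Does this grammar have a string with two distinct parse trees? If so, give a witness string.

Ambiguous

Witness: m and q

Derivation 1: A0 ⇒ A1 ⇒ A2 ⇒ A2 and q ⇒ m and q
Derivation 2: A0 ⇒ A1 ⇒ A1 and A2 ⇒ A2 and A2 ⇒ m and A2 ⇒ m and q

Two distinct leftmost derivations for the same string.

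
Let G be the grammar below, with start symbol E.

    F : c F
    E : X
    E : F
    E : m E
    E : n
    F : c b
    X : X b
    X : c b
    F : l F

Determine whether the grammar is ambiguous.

Ambiguous

Witness: c b

Derivation 1: E ⇒ X ⇒ c b
Derivation 2: E ⇒ F ⇒ c b

Two distinct leftmost derivations for the same string.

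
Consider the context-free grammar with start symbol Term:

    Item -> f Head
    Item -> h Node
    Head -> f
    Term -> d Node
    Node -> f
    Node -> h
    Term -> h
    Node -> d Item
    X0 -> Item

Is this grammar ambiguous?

(X0 is unreachable from Term, so its rules don't affect L(Term).) Restricted to the reachable nonterminals, every rule has the form A → t or A → t B, and no two rules for the same A share a first terminal. The grammar encodes a DFA — one run per string.

Unambiguous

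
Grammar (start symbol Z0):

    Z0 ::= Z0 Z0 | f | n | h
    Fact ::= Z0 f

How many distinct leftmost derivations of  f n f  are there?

Parse trees for f n f:
  [Z0 [Z0 f] [Z0 [Z0 n] [Z0 f]]]
  [Z0 [Z0 [Z0 f] [Z0 n]] [Z0 f]]

2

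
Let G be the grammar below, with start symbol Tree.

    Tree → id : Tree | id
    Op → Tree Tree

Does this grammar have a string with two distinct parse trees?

Unambiguous

(Op is unreachable from Tree, so its rules don't affect L(Tree).) The reachable grammar is A → atom sep A | atom. Each atom is followed by either the separator (recurse) or end-of-string (stop) — no choice point.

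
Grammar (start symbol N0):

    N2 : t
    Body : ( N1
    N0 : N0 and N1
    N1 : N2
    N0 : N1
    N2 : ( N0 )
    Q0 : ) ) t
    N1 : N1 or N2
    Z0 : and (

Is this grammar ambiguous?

Only N0, N1, N2 are reachable from N0; ignoring the rest: N0 → N0 and N1 | N1  ;  N1 → N1 or N2 | N2  — a left-associative chain with N2 at the bottom. Each string factors uniquely by precedence.

Unambiguous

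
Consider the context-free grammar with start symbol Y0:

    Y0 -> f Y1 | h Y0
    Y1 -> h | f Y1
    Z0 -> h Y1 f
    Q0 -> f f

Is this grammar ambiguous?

Unambiguous

(Z0, Q0 are unreachable from Y0, so their rules don't affect L(Y0).) The reachable rules are right-linear with at most one rule per (nonterminal, next-terminal) pair. Each input token forces the next rule, so parsing is deterministic.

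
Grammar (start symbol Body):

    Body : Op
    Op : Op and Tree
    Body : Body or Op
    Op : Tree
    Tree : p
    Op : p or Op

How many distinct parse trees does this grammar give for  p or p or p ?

Parse trees for p or p or p:
  [Body [Op p or [Op p or [Op [Tree p]]]]]
  [Body [Body [Op [Tree p]]] or [Op p or [Op [Tree p]]]]
  [Body [Body [Op p or [Op [Tree p]]]] or [Op [Tree p]]]
  [Body [Body [Body [Op [Tree p]]] or [Op [Tree p]]] or [Op [Tree p]]]

4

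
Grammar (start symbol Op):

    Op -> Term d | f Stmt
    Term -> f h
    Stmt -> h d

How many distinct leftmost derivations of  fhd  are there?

Parse trees for fhd:
  [Op [Term f h] d]
  [Op f [Stmt h d]]

2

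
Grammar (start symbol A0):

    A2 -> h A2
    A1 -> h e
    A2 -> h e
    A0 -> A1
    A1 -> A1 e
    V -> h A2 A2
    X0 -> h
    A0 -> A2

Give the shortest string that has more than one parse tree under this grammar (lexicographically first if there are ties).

h e

length 2: h e has 2 parse trees

Two derivations of h e:
  A0 ⇒ A1 ⇒ h e
  A0 ⇒ A2 ⇒ h e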